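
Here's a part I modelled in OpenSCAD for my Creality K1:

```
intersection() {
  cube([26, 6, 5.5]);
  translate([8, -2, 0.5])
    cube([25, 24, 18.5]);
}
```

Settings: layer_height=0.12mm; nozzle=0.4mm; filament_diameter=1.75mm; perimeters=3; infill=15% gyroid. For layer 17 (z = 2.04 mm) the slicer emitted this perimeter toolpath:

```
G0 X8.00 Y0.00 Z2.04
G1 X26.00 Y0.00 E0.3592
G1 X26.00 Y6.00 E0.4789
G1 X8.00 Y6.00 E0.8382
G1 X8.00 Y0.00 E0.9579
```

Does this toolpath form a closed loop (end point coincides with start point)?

Start point (G0): (8.00, 0.00). End point (last G1): the path returns to the start — closed.

yes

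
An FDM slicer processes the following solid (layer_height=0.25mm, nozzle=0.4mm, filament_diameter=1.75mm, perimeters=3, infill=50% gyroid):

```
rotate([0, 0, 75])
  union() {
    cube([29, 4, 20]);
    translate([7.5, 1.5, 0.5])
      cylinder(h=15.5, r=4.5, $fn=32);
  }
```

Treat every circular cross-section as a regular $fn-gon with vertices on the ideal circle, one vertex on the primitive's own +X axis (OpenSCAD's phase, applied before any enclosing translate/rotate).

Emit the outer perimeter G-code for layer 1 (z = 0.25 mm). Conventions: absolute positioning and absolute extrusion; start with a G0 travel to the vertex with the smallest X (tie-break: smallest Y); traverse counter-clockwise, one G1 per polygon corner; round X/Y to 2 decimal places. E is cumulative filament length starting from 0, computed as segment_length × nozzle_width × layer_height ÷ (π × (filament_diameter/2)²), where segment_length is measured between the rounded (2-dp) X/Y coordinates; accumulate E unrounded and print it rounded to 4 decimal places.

G0 X-3.86 Y1.04 Z0.25
G1 X0.00 Y0.00 E0.1662
G1 X7.51 Y28.01 E1.3719
G1 X3.64 Y29.05 E1.5385
G1 X-3.86 Y1.04 E2.7440

At z = 0.25 mm: the cube (footprint 29×4) is included at this height; the cylinder at (7.5, 1.5) is absent (z outside [0.5, 16]); Taking the union: only the 29×4 cube is present, so the union is just that shape — 1 connected region; (rotated 75° about Z; rotation is an isometry so areas/perimeters/island counts are preserved). The outline is a single polygon with 4 vertices. Extrusion per mm of travel: 0.4 × 0.25 / (π × 0.875²) = 0.041575. Accumulating E over each segment gives final E = 2.7440.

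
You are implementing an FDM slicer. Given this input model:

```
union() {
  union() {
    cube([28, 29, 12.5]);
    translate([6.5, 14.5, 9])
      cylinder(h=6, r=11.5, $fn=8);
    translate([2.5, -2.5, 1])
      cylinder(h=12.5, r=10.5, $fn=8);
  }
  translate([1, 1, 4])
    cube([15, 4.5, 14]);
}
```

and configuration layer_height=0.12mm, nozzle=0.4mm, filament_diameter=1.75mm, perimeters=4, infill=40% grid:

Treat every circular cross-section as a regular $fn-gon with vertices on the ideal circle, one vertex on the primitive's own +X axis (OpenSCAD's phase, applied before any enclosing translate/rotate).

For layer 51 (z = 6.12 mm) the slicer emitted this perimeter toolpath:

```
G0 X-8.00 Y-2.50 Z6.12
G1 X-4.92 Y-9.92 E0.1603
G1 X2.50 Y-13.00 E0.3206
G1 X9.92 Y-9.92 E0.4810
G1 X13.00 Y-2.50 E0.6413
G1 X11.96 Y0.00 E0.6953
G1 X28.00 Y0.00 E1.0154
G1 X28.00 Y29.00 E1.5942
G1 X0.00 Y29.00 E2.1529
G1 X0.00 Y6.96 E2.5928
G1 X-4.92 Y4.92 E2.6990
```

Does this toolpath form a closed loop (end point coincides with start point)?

Start point (G0): (-8.00, -2.50). End point (last G1): the path does not return to the start — open.

no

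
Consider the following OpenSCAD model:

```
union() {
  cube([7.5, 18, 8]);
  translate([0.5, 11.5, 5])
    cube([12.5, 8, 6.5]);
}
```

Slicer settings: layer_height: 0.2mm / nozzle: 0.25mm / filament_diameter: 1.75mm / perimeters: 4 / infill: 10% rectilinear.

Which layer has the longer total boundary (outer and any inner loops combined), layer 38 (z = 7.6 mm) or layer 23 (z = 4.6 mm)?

layer 38 (z = 7.6 mm)

Layer 38 (z = 7.6): the 7.5×18 cube contributes its full rectangle (perimeter 51.00 mm); the cube at (0.5, 11.5) (footprint 12.5×8) is included at this height (perimeter 41.00 mm); Merging all regions: the regions partially overlap (shared area 45.50 mm²), so the edge portions inside another operand are dropped and the merged outline is re-measured after clipping — boundary = 65.00 mm. So its perimeter = 65.00 mm. Layer 23 (z = 4.6): the 7.5×18 cube contributes its full rectangle (perimeter 51.00 mm); the cube at (0.5, 11.5) does not reach this height (z outside [5, 11.5]); Combining (union): only the 7.5×18 cube is present, so the union is just that shape — boundary = 51.00 mm. So its perimeter = 51.00 mm. Layer 38 is larger (65.00 vs 51.00 mm).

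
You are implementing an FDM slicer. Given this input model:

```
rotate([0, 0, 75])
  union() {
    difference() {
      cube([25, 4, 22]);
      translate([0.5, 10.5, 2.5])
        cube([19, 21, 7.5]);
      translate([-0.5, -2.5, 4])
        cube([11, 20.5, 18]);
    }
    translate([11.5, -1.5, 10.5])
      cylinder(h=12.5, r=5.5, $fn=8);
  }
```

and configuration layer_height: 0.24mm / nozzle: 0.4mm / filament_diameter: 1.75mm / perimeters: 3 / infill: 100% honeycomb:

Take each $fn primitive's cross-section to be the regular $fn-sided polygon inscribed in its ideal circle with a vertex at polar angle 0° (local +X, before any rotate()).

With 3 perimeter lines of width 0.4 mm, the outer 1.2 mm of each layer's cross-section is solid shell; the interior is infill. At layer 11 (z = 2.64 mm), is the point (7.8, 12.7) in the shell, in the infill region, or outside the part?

At z = 2.64 mm: the 25×4 cube contributes its full rectangle; the 19×21 cube at (0.5, 10.5) contributes its full rectangle; the cube at (-0.5, -2.5) is absent (z outside [4, 22]); After the difference (first − rest): starting from the 25×4 cube, the 19×21 cube at (0.5, 10.5) misses the remaining region (no effect) — 1 connected region; the cylinder at (11.5, -1.5) is not intersected at this z (z outside [10.5, 23]); Taking the union: only that combined region is present, so the union is just that shape — 1 connected region; (whole slice rotated 75° about Z — lengths, areas and connectivity unchanged). Overall, the cross-section is a single solid region. Undo the 75° rotation: the query point maps to (14.286, -4.247) in the un-rotated model frame. The nearest boundary edge runs (25.00, 0.00)→(0.00, 0.00); distance from the point to it = 4.25 mm. The point is not inside any of the regions above, so it lies outside the cross-section (4.25 mm from the nearest boundary).

outside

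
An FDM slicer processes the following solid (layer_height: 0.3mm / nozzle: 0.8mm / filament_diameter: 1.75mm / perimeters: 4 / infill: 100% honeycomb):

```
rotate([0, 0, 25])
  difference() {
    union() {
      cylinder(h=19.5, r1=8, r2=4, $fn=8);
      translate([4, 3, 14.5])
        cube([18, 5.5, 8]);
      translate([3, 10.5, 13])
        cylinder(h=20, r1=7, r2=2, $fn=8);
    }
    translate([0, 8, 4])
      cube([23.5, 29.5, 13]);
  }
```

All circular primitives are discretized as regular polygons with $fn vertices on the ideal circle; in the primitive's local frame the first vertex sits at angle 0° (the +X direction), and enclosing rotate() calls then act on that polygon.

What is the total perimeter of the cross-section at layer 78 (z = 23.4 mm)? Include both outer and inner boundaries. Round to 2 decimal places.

At z = 23.4 mm: the cone is not intersected at this z (z outside [0, 19.5]); the cube at (4, 3) is absent (z outside [14.5, 22.5]); the cone at (3, 10.5) contributes a regular 8-gon of circumradius 4.400 (interpolated between r1=7 and r2=2 at t=0.520) (perimeter = 2·8·4.400·sin(180°/8) = 26.94 mm); Combining (union): only the cone at (3, 10.5) is present, so the union is just that shape — boundary = 26.94 mm; the cube at (0, 8) is not intersected at this z (z outside [4, 17]); After the difference (first − rest): none of the subtracted shapes is present at this height, so that combined region is unchanged — boundary = 26.94 mm; (whole slice rotated 25° about Z — lengths, areas and connectivity unchanged). Overall, the cross-section is a single solid region. Total boundary length (outer) = 26.94 mm.

26.94 mm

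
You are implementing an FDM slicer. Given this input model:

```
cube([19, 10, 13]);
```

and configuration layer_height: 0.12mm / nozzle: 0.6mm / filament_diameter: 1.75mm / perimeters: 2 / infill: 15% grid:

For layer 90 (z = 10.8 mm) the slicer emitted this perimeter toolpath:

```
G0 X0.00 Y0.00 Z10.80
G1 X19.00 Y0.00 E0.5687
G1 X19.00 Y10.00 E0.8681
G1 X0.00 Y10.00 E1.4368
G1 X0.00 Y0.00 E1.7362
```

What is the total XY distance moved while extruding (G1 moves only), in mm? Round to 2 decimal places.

Sum the Euclidean lengths of each G1 segment: total = 58.00 mm.

58.00 mm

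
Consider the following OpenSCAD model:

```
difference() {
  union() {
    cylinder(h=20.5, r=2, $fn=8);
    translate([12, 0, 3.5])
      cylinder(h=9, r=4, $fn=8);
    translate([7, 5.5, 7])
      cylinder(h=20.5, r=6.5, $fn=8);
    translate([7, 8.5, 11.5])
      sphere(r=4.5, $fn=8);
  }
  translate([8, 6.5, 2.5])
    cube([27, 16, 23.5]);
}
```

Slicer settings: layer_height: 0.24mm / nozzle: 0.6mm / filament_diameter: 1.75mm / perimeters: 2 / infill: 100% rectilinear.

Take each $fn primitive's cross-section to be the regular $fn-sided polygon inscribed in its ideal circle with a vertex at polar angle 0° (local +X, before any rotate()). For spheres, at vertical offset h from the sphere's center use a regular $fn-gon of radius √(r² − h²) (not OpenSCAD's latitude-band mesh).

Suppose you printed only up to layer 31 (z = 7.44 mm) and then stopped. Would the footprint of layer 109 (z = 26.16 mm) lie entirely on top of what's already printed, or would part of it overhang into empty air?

Compare the two slices. At z = 7.44: the r=2 cylinder contributes a regular 8-gon of circumradius 2 (area = (8/2)·2.000²·sin(360°/8) = 11.31 mm²); the cylinder at (12, 0): section is a regular 8-gon, circumradius r=4 (area = (8/2)·4.000²·sin(360°/8) = 45.25 mm²); the cylinder at (7, 5.5): section is a regular 8-gon, circumradius r=6.5 (area = (8/2)·6.500²·sin(360°/8) = 119.50 mm²); the sphere at (7, 8.5): section is a regular 8-gon, circumradius = √(r²−h²) = √(4.5²−4.06²) = 1.941 (area = (8/2)·1.941²·sin(360°/8) = 10.65 mm²); Merging all regions: the regions partially overlap — summed areas 186.72 mm² minus the doubly-counted overlap 21.57 mm² gives 165.15 mm² — area = 165.15 mm²; the cube at (8, 6.5) is present — its section is the full 27×16 rectangle (area 432.00 mm²); Taking the first minus the rest: starting from the result so far (165.15 mm²), the 27×16 cube at (8, 6.5) partially overlaps it — only the 18.29 mm² overlap (of its 432.00 mm²) is removed, clipping the outline — area = 146.87 mm². At z = 26.16: the cylinder is absent (z outside [0, 20.5]); the cylinder at (12, 0) is absent (z outside [3.5, 12.5]); the cylinder at (7, 5.5): section is a regular 8-gon, circumradius r=6.5 (area = (8/2)·6.500²·sin(360°/8) = 119.50 mm²); the sphere at (7, 8.5) does not reach this height (|z−center|=14.660 > r=4.5); Merging all regions: only the r=6.5 cylinder at (7, 5.5) is present, so the union is just that shape — area = 119.50 mm²; the cube at (8, 6.5) does not reach this height (z outside [2.5, 26]); After the difference (first − rest): none of the subtracted shapes is present at this height, so that combined region is unchanged — area = 119.50 mm². Checking containment: at z = 26.16 the cross-section extends beyond the z = 7.44 cross-section by about 18.29 mm².

part overhangs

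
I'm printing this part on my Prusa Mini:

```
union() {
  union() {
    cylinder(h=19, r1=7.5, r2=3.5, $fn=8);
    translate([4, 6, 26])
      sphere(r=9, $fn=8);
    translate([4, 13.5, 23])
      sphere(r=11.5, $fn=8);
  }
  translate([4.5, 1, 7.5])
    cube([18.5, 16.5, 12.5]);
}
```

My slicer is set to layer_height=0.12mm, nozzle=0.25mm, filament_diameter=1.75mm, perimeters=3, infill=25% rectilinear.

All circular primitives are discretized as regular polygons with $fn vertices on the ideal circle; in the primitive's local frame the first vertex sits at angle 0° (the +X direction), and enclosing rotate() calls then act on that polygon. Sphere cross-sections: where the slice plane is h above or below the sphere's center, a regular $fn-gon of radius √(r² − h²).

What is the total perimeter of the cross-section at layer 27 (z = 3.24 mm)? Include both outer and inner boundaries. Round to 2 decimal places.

At z = 3.24 mm: the cone: at t=0.171 of its height the radius interpolates to r₁+(r₂−r₁)t = 6.818, giving a regular 8-gon of that circumradius (perimeter = 2·8·6.818·sin(180°/8) = 41.75 mm); the sphere at (4, 6) is absent (|z−center|=22.760 > r=9); the sphere at (4, 13.5) does not reach this height (|z−center|=19.760 > r=11.5); Taking the union: only the cone is present, so the union is just that shape — boundary = 41.75 mm; the cube at (4.5, 1) is absent (z outside [7.5, 20]); Combining (union): only the result so far is present, so the union is just that shape — boundary = 41.75 mm. Overall, the cross-section is a single solid region. Total boundary length (outer) = 41.75 mm.

41.75 mm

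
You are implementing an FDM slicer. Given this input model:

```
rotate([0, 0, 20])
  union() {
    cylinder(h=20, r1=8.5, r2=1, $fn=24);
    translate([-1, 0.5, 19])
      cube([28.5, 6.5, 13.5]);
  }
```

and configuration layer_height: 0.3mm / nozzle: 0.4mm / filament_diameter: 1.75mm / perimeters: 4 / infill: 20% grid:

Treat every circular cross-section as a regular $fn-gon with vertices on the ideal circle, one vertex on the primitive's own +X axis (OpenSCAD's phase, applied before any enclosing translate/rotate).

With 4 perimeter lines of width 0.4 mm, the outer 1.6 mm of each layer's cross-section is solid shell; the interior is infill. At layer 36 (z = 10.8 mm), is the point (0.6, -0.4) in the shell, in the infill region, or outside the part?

At z = 10.8 mm: the cone (r1=8.5→r2=1) has section circumradius 4.450 here — a regular 24-gon; the cube at (-1, 0.5) does not reach this height (z outside [19, 32.5]); Taking the union: only the cone is present, so the union is just that shape — 1 connected region; (whole slice rotated 20° about Z — lengths, areas and connectivity unchanged). Overall, the cross-section is a single solid region. Undo the 20° rotation: the query point maps to (0.427, -0.581) in the un-rotated model frame. The nearest boundary edge runs (2.23, -3.85)→(3.15, -3.15); distance from the point to it = 3.69 mm. The point is inside the cross-section and 3.69 mm from the nearest boundary — more than the 1.6 mm shell width (4 × 0.4), so it's in the infill interior.

infill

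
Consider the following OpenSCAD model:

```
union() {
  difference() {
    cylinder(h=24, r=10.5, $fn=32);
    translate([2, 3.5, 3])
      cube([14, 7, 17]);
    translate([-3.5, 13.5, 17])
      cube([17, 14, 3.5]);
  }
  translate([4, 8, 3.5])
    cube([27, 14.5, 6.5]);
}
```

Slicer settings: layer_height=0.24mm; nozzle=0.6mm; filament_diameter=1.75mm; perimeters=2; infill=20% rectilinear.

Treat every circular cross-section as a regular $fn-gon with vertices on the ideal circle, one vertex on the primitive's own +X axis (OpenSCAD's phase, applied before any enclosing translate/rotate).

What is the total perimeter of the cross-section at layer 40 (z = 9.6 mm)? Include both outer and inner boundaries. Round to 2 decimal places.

At z = 9.6 mm: the cylinder: section is a regular 32-gon, circumradius r=10.5 (perimeter = 2·32·10.500·sin(180°/32) = 65.87 mm); the cube at (2, 3.5) is present — its section is the full 14×7 rectangle (perimeter 42.00 mm); the cube at (-3.5, 13.5) is not intersected at this z (z outside [17, 20.5]); Taking the first minus the rest: starting from the r=10.5 cylinder, the 14×7 cube at (2, 3.5) partially overlaps it — only the 36.30 mm² overlap (of its 98.00 mm²) is removed, clipping the outline — boundary = 69.65 mm; the 27×14.5 cube at (4, 8) contributes its full rectangle (perimeter 83.00 mm); Combining (union): the 2 present regions are separate (no shared area or edge), so areas and boundary lengths simply add and each stays a separate island — boundary = 152.65 mm. Overall, the cross-section has 2 separate islands. Total boundary length (outer) = 152.65 mm.

152.65 mm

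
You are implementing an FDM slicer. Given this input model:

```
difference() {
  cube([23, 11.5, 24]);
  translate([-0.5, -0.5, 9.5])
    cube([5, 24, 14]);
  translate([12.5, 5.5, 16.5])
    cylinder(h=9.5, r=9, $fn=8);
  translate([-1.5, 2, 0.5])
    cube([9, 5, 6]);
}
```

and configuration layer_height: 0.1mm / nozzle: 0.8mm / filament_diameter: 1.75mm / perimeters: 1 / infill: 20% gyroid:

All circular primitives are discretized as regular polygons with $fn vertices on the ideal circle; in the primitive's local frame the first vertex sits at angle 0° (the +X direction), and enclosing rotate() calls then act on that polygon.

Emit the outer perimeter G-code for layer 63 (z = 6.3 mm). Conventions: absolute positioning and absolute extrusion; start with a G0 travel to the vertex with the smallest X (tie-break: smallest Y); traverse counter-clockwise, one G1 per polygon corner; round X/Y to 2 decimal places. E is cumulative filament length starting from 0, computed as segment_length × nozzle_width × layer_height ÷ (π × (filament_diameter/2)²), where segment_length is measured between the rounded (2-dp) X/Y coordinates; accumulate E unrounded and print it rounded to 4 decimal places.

G0 X0.00 Y0.00 Z6.30
G1 X23.00 Y0.00 E0.7650
G1 X23.00 Y11.50 E1.1475
G1 X0.00 Y11.50 E1.9125
G1 X0.00 Y7.00 E2.0621
G1 X7.50 Y7.00 E2.3116
G1 X7.50 Y2.00 E2.4779
G1 X0.00 Y2.00 E2.7273
G1 X0.00 Y0.00 E2.7939

At z = 6.3 mm: the 23×11.5 cube contributes its full rectangle; the cube at (-0.5, -0.5) is absent (z outside [9.5, 23.5]); the cylinder at (12.5, 5.5) is not intersected at this z (z outside [16.5, 26]); the cube at (-1.5, 2) is present — its section is the full 9×5 rectangle; Subtracting the remaining from the first: starting from the 23×11.5 cube, the 9×5 cube at (-1.5, 2) partially overlaps it — only the 37.50 mm² overlap (of its 45.00 mm²) is removed, clipping the outline — 1 connected region. The outline is a single polygon with 8 vertices. Extrusion per mm of travel: 0.8 × 0.1 / (π × 0.875²) = 0.033260. Accumulating E over each segment gives final E = 2.7939.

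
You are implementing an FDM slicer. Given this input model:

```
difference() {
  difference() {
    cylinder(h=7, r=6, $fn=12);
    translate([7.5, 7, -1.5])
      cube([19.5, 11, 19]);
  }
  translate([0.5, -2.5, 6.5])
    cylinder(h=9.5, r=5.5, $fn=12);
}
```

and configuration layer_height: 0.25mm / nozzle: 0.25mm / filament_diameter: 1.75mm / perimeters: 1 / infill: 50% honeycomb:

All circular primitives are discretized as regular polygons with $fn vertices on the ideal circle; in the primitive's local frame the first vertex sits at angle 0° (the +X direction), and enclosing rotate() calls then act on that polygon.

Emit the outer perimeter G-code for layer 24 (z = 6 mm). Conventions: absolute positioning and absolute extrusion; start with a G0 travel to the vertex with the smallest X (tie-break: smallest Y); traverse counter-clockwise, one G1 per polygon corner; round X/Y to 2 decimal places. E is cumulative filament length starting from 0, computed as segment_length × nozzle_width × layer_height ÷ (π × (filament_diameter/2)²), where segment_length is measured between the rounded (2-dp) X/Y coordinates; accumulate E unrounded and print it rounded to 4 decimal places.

G0 X-6.00 Y0.00 Z6.00
G1 X-5.20 Y-3.00 E0.0807
G1 X-3.00 Y-5.20 E0.1615
G1 X0.00 Y-6.00 E0.2422
G1 X3.00 Y-5.20 E0.3229
G1 X5.20 Y-3.00 E0.4037
G1 X6.00 Y0.00 E0.4844
G1 X5.20 Y3.00 E0.5651
G1 X3.00 Y5.20 E0.6459
G1 X0.00 Y6.00 E0.7266
G1 X-3.00 Y5.20 E0.8073
G1 X-5.20 Y3.00 E0.8881
G1 X-6.00 Y0.00 E0.9688

At z = 6 mm: the r=6 cylinder gives a regular 12-gon of circumradius 6 (constant along its height); the cube at (7.5, 7) is present — its section is the full 19.5×11 rectangle; Subtracting the remaining from the first: starting from the r=6 cylinder, the 19.5×11 cube at (7.5, 7) misses the remaining region (no effect) — 1 connected region; the cylinder at (0.5, -2.5) is not intersected at this z (z outside [6.5, 16]); Subtracting the remaining from the first: none of the subtracted shapes is present at this height, so that combined region is unchanged — 1 connected region. The outline is a single polygon with 12 vertices. Extrusion per mm of travel: 0.25 × 0.25 / (π × 0.875²) = 0.025984. Accumulating E over each segment gives final E = 0.9688.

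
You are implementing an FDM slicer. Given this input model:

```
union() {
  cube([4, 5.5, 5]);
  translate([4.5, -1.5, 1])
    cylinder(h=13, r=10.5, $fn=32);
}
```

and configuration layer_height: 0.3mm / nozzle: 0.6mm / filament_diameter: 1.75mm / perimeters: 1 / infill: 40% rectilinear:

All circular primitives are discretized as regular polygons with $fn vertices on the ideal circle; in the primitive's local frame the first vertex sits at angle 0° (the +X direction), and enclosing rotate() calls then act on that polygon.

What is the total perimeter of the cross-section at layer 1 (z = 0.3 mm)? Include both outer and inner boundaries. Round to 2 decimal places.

19.00 mm

At z = 0.3 mm: the cube (footprint 4×5.5) is included at this height (perimeter 19.00 mm); the cylinder at (4.5, -1.5) is not intersected at this z (z outside [1, 14]); Taking the union: only the 4×5.5 cube is present, so the union is just that shape — boundary = 19.00 mm. Overall, the cross-section is a single solid region. Total boundary length (outer) = 19.00 mm.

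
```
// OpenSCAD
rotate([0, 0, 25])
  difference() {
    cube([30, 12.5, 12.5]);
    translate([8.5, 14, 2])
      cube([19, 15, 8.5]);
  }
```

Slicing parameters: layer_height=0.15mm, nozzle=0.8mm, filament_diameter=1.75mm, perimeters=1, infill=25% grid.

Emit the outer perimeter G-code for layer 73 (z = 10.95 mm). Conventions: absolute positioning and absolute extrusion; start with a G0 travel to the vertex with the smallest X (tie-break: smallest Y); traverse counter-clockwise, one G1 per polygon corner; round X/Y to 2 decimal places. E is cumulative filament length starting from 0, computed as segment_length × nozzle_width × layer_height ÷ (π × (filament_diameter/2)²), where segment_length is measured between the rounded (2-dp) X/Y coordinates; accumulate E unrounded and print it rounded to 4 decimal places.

At z = 10.95 mm: the cube (footprint 30×12.5) is included at this height; the cube at (8.5, 14) does not reach this height (z outside [2, 10.5]); Taking the first minus the rest: none of the subtracted shapes is present at this height, so the 30×12.5 cube is unchanged — 1 connected region; (rotated 25° about Z; rotation is an isometry so areas/perimeters/island counts are preserved). The outline is a single polygon with 4 vertices. Extrusion per mm of travel: 0.8 × 0.15 / (π × 0.875²) = 0.049890. Accumulating E over each segment gives final E = 4.2408.

G0 X-5.28 Y11.33 Z10.95
G1 X0.00 Y0.00 E0.6236
G1 X27.19 Y12.68 E2.1204
G1 X21.91 Y24.01 E2.7440
G1 X-5.28 Y11.33 E4.2408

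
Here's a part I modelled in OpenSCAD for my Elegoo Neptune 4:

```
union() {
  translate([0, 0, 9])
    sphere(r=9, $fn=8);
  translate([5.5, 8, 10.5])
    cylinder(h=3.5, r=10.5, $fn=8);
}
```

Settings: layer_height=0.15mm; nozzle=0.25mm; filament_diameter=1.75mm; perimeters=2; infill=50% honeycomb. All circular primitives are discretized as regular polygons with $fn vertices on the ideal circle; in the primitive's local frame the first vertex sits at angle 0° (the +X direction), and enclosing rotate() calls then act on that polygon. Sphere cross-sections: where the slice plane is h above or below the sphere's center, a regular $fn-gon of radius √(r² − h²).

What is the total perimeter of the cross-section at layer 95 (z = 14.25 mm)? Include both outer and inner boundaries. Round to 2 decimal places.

44.76 mm

At z = 14.25 mm: the r=9 sphere contributes a regular 8-gon of circumradius √(9²−5.25²) = 7.310 (perimeter = 2·8·7.310·sin(180°/8) = 44.76 mm); the cylinder at (5.5, 8) is absent (z outside [10.5, 14]); Combining (union): only the r=9 sphere is present, so the union is just that shape — boundary = 44.76 mm. Overall, the cross-section is a single solid region. Total boundary length (outer) = 44.76 mm.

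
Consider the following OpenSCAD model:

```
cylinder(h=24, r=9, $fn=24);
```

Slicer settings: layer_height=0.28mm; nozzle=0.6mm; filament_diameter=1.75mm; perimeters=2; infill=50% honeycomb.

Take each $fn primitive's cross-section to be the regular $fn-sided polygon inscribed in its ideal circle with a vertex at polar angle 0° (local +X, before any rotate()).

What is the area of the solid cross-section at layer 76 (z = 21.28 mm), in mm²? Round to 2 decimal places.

251.57 mm²

At z = 21.28 mm: the cylinder: section is a regular 24-gon, circumradius r=9 (area = (24/2)·9.000²·sin(360°/24) = 251.57 mm²). Overall, the cross-section is a single solid region. Net area = 251.57 mm².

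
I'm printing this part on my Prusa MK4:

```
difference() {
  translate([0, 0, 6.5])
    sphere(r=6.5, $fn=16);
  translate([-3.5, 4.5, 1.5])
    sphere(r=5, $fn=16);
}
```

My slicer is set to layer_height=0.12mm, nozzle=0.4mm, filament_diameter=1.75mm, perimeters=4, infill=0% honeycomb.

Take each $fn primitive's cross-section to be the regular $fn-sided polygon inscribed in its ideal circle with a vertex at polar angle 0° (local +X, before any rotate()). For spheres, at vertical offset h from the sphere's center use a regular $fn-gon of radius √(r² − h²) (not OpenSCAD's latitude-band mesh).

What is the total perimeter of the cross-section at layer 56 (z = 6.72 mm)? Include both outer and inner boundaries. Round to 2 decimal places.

40.56 mm

At z = 6.72 mm: the r=6.5 sphere slices to a regular 16-gon of circumradius 6.496 (√(r²−h²) with h=0.22 from center) (perimeter = 2·16·6.496·sin(180°/16) = 40.56 mm); the sphere at (-3.5, 4.5) is absent (|z−center|=5.220 > r=5); After the difference (first − rest): none of the subtracted shapes is present at this height, so the r=6.5 sphere is unchanged — boundary = 40.56 mm. Overall, the cross-section is a single solid region. Total boundary length (outer) = 40.56 mm.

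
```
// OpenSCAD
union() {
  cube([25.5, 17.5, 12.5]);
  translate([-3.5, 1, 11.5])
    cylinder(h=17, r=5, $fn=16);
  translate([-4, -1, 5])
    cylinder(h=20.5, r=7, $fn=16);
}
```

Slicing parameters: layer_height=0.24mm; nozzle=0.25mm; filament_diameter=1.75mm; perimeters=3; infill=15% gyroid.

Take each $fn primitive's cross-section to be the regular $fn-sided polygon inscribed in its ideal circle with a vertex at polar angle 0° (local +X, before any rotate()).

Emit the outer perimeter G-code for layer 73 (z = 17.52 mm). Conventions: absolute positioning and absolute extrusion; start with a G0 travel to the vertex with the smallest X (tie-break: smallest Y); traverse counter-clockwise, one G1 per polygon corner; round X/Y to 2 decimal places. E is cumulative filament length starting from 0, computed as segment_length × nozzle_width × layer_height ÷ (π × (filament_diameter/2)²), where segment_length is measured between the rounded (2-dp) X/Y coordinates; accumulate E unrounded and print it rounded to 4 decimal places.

At z = 17.52 mm: the cube is absent (z outside [0, 12.5]); the r=5 cylinder at (-3.5, 1) contributes a regular 16-gon of circumradius 5; the cylinder at (-4, -1): section is a regular 16-gon, circumradius r=7; Merging all regions: the regions partially overlap (shared area 76.32 mm²), so overlapping operands fuse into one piece — 1 connected region. The outline is a single polygon with 20 vertices. Extrusion per mm of travel: 0.25 × 0.24 / (π × 0.875²) = 0.024945. Accumulating E over each segment gives final E = 1.0913.

G0 X-11.00 Y-1.00 Z17.52
G1 X-10.47 Y-3.68 E0.0681
G1 X-8.95 Y-5.95 E0.1363
G1 X-6.68 Y-7.47 E0.2044
G1 X-4.00 Y-8.00 E0.2726
G1 X-1.32 Y-7.47 E0.3407
G1 X0.95 Y-5.95 E0.4089
G1 X2.47 Y-3.68 E0.4770
G1 X3.00 Y-1.00 E0.5452
G1 X2.47 Y1.68 E0.6133
G1 X0.95 Y3.95 E0.6815
G1 X-1.32 Y5.47 E0.7496
G1 X-1.37 Y5.48 E0.7509
G1 X-1.59 Y5.62 E0.7574
G1 X-3.50 Y6.00 E0.8060
G1 X-3.75 Y5.95 E0.8123
G1 X-4.00 Y6.00 E0.8187
G1 X-6.68 Y5.47 E0.8868
G1 X-8.95 Y3.95 E0.9550
G1 X-10.47 Y1.68 E1.0231
G1 X-11.00 Y-1.00 E1.0913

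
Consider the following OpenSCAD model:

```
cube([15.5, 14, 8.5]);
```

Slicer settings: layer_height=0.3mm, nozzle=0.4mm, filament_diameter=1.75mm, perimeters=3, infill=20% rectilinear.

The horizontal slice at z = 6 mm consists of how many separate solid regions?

1

At z = 6 mm: the 15.5×14 cube contributes its full rectangle. The result has 1 disconnected region.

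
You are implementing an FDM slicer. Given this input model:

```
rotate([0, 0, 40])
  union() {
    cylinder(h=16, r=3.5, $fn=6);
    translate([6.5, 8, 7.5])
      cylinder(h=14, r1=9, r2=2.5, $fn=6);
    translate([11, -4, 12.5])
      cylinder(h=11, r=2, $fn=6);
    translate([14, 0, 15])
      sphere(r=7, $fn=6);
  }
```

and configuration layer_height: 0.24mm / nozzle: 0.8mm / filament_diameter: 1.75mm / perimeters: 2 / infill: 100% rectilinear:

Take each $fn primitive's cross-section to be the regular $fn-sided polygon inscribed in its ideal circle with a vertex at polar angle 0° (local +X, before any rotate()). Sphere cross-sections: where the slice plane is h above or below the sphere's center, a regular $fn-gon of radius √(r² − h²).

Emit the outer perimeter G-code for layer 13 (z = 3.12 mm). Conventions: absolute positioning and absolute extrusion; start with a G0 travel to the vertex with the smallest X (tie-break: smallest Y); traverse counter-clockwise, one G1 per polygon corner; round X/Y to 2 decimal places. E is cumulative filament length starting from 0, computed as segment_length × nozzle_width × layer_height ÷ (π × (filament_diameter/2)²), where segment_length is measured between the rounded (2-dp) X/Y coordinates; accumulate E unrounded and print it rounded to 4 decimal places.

At z = 3.12 mm: the r=3.5 cylinder contributes a regular 6-gon of circumradius 3.5; the cone at (6.5, 8) is absent (z outside [7.5, 21.5]); the cylinder at (11, -4) is absent (z outside [12.5, 23.5]); the sphere at (14, 0) does not reach this height (|z−center|=11.880 > r=7); Taking the union: only the r=3.5 cylinder is present, so the union is just that shape — 1 connected region; (rotated 40° about Z; rotation is an isometry so areas/perimeters/island counts are preserved). The outline is a single polygon with 6 vertices. Extrusion per mm of travel: 0.8 × 0.24 / (π × 0.875²) = 0.079824. Accumulating E over each segment gives final E = 1.6771.

G0 X-3.29 Y1.20 Z3.12
G1 X-2.68 Y-2.25 E0.2797
G1 X0.61 Y-3.45 E0.5592
G1 X3.29 Y-1.20 E0.8385
G1 X2.68 Y2.25 E1.1182
G1 X-0.61 Y3.45 E1.3977
G1 X-3.29 Y1.20 E1.6771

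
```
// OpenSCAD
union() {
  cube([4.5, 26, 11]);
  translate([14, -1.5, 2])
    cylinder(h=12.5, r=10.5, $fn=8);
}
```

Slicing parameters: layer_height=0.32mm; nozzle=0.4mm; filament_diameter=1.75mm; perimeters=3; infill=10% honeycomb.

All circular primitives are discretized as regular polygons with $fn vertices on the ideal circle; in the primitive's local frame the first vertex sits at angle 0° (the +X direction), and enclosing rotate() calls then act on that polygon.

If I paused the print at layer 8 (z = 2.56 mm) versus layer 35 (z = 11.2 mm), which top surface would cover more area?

layer 8 (z = 2.56 mm)

Layer 8 (z = 2.56): the cube (footprint 4.5×26) is included at this height (area 117.00 mm²); the cylinder at (14, -1.5): section is a regular 8-gon, circumradius r=10.5 (area = (8/2)·10.500²·sin(360°/8) = 311.83 mm²); Taking the union: the regions partially overlap — summed areas 428.83 mm² minus the doubly-counted overlap 0.17 mm² gives 428.66 mm² — area = 428.66 mm². So its area = 428.66 mm². Layer 35 (z = 11.2): the cube is not intersected at this z (z outside [0, 11]); the cylinder at (14, -1.5): section is a regular 8-gon, circumradius r=10.5 (area = (8/2)·10.500²·sin(360°/8) = 311.83 mm²); Taking the union: only the r=10.5 cylinder at (14, -1.5) is present, so the union is just that shape — area = 311.83 mm². So its area = 311.83 mm². Layer 8 is larger (428.66 vs 311.83 mm²).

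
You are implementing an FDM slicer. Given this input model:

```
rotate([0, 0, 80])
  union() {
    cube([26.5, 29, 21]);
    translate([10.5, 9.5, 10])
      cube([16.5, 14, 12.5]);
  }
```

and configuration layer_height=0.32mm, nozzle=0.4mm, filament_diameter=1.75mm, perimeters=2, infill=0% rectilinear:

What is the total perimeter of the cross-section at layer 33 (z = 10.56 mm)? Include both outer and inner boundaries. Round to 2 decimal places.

At z = 10.56 mm: the cube is present — its section is the full 26.5×29 rectangle (perimeter 111.00 mm); the 16.5×14 cube at (10.5, 9.5) contributes its full rectangle (perimeter 61.00 mm); Merging all regions: the regions partially overlap (shared area 224.00 mm²), so the edge portions inside another operand are dropped and the merged outline is re-measured after clipping — boundary = 112.00 mm; (rotated 80° about Z; rotation is an isometry so areas/perimeters/island counts are preserved). Overall, the cross-section is a single solid region. Total boundary length (outer) = 112.00 mm.

112.00 mm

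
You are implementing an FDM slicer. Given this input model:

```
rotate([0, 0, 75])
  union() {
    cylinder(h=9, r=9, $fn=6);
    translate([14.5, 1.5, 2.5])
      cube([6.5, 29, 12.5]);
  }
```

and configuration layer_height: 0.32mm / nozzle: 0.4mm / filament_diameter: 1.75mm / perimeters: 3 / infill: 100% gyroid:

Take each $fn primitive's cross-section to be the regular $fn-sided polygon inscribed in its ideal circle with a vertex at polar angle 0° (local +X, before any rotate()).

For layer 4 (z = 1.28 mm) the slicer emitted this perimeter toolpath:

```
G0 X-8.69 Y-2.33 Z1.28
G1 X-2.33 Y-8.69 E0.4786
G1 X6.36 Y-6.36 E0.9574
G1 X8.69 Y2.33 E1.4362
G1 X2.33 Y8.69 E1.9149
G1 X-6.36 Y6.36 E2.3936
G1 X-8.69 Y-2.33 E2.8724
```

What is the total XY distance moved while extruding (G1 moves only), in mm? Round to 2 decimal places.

53.98 mm

Sum the Euclidean lengths of each G1 segment: total = 53.98 mm.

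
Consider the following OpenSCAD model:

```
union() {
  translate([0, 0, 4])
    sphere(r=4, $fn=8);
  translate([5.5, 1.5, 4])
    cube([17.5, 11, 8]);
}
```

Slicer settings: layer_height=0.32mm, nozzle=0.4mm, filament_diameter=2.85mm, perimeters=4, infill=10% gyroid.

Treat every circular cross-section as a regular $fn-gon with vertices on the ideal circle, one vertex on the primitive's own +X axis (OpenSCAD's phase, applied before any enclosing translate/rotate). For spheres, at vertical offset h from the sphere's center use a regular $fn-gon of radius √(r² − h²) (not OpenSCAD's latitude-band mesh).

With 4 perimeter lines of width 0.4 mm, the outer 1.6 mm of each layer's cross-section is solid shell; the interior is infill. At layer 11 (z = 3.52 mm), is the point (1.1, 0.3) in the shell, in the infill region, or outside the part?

infill

At z = 3.52 mm: the r=4 sphere contributes a regular 8-gon of circumradius √(4²−0.48²) = 3.971; the cube at (5.5, 1.5) is absent (z outside [4, 12]); Taking the union: only the r=4 sphere is present, so the union is just that shape — 1 connected region. Overall, the cross-section is a single solid region. The nearest boundary edge runs (3.97, 0.00)→(2.81, 2.81); distance from the point to it = 2.54 mm. The point is inside the cross-section and 2.54 mm from the nearest boundary — more than the 1.6 mm shell width (4 × 0.4), so it's in the infill interior.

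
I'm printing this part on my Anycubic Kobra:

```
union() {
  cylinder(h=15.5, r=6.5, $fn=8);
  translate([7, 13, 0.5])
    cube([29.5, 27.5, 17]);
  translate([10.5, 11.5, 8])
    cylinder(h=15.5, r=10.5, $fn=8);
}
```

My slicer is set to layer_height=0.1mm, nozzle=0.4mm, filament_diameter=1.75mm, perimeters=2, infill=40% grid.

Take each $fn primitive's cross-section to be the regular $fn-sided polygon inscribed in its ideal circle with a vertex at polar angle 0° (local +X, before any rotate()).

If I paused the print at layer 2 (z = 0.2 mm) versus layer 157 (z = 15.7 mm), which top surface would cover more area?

Layer 2 (z = 0.2): the r=6.5 cylinder contributes a regular 8-gon of circumradius 6.5 (area = (8/2)·6.500²·sin(360°/8) = 119.50 mm²); the cube at (7, 13) is not intersected at this z (z outside [0.5, 17.5]); the cylinder at (10.5, 11.5) is absent (z outside [8, 23.5]); Taking the union: only the r=6.5 cylinder is present, so the union is just that shape — area = 119.50 mm². So its area = 119.50 mm². Layer 157 (z = 15.7): the cylinder does not reach this height (z outside [0, 15.5]); the cube at (7, 13) (footprint 29.5×27.5) is included at this height (area 811.25 mm²); the r=10.5 cylinder at (10.5, 11.5) gives a regular 8-gon of circumradius 10.5 (constant along its height) (area = (8/2)·10.500²·sin(360°/8) = 311.83 mm²); Combining (union): the regions partially overlap — summed areas 1123.08 mm² minus the doubly-counted overlap 91.64 mm² gives 1031.45 mm² — area = 1031.45 mm². So its area = 1031.45 mm². Layer 157 is larger (1031.45 vs 119.50 mm²).

layer 157 (z = 15.7 mm)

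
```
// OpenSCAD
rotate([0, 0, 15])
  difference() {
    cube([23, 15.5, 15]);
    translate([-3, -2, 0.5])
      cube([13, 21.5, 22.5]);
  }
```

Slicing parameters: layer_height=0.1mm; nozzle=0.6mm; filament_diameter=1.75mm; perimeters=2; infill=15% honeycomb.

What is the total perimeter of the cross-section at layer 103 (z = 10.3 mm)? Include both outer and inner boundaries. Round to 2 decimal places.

At z = 10.3 mm: the cube is present — its section is the full 23×15.5 rectangle (perimeter 77.00 mm); the cube at (-3, -2) is present — its section is the full 13×21.5 rectangle (perimeter 69.00 mm); After the difference (first − rest): starting from the 23×15.5 cube, the 13×21.5 cube at (-3, -2) partially overlaps it — only the 155.00 mm² overlap (of its 279.50 mm²) is removed, clipping the outline — boundary = 57.00 mm; (whole slice rotated 15° about Z — lengths, areas and connectivity unchanged). Overall, the cross-section is a single solid region. Total boundary length (outer) = 57.00 mm.

57.00 mm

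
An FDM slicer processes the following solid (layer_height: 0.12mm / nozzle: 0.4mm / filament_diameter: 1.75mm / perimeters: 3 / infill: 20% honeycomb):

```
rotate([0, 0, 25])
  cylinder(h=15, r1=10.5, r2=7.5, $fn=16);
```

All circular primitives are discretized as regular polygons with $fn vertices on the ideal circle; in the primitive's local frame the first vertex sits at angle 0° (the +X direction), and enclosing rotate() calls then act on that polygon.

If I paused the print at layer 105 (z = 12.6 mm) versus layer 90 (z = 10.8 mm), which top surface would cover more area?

Layer 105 (z = 12.6): the cone: at t=0.840 of its height the radius interpolates to r₁+(r₂−r₁)t = 7.980, giving a regular 16-gon of that circumradius (area = (16/2)·7.980²·sin(360°/16) = 194.96 mm²); (whole slice rotated 25° about Z — lengths, areas and connectivity unchanged). So its area = 194.96 mm². Layer 90 (z = 10.8): the cone (r1=10.5→r2=7.5) has section circumradius 8.340 here — a regular 16-gon (area = (16/2)·8.340²·sin(360°/16) = 212.94 mm²); (rotated 25° about Z; rotation is an isometry so areas/perimeters/island counts are preserved). So its area = 212.94 mm². Layer 90 is larger (212.94 vs 194.96 mm²).

layer 90 (z = 10.8 mm)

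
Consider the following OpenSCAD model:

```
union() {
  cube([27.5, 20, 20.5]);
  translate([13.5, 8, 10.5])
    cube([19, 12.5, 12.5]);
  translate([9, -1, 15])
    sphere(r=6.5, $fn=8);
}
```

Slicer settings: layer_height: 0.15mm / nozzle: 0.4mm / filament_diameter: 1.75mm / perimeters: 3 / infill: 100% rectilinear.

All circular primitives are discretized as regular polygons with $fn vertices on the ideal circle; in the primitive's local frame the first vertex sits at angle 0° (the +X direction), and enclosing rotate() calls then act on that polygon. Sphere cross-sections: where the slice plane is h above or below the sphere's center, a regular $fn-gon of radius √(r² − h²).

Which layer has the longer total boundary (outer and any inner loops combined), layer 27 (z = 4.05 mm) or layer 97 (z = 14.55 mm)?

layer 97 (z = 14.55 mm)

Layer 27 (z = 4.05): the cube (footprint 27.5×20) is included at this height (perimeter 95.00 mm); the cube at (13.5, 8) is not intersected at this z (z outside [10.5, 23]); the sphere at (9, -1) is absent (|z−center|=10.950 > r=6.5); Taking the union: only the 27.5×20 cube is present, so the union is just that shape — boundary = 95.00 mm. So its perimeter = 95.00 mm. Layer 97 (z = 14.55): the 27.5×20 cube contributes its full rectangle (perimeter 95.00 mm); the cube at (13.5, 8) is present — its section is the full 19×12.5 rectangle (perimeter 63.00 mm); the r=6.5 sphere at (9, -1) slices to a regular 8-gon of circumradius 6.484 (√(r²−h²) with h=0.45 from center) (perimeter = 2·8·6.484·sin(180°/8) = 39.70 mm); Merging all regions: the regions partially overlap (shared area 214.91 mm²), so the edge portions inside another operand are dropped and the merged outline is re-measured after clipping — boundary = 115.88 mm. So its perimeter = 115.88 mm. Layer 97 is larger (115.88 vs 95.00 mm).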